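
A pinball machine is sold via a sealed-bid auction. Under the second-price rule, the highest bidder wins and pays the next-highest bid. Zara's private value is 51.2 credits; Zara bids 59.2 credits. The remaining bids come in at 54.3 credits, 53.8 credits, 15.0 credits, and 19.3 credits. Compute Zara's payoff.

Highest competing bid: 54.3 credits.
Zara's bid 59.2 credits is the highest overall, so Zara wins and pays the second-highest bid, 54.3 credits.
Payoff = value − price = 51.2 credits − 54.3 credits = -3.1 credits.
Overbidding won the item at a price above value — truthful bidding would have avoided this loss.

-3.1 credits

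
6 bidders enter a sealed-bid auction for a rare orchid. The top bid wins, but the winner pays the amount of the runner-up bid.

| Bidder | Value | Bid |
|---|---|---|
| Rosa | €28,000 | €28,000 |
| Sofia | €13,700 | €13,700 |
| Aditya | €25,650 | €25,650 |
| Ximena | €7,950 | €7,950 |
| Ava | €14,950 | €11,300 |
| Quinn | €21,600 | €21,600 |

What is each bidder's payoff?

Payoffs: Rosa €2,350, Sofia €0, Aditya €0, Ximena €0, Ava €0, Quinn €0.

Ordered from highest: Rosa €28,000, then Aditya €25,650, then Quinn €21,600, then Sofia €13,700, then Ava €11,300, then Ximena €7,950.
Rosa has the top bid and wins; the price is the second-highest bid, €25,650.
Rosa's payoff = €28,000 − €25,650 = €2,350. All other bidders lose, so their payoff is 0.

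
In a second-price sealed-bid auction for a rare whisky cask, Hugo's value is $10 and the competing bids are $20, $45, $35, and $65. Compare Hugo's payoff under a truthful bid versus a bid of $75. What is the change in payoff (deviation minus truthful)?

Change in payoff: -$55.

The highest competing bid is $65.
Bidding truthfully at $10: the top bid is $65 (a rival), so Hugo loses. Payoff = $0.
Bidding $75: Hugo has the top bid, wins, and pays the second-highest bid $65. Payoff = $10 − $65 = -$55.
Change = -$55 − $0 = -$55.
This is the dominant-strategy logic: truthful bidding weakly beats any alternative.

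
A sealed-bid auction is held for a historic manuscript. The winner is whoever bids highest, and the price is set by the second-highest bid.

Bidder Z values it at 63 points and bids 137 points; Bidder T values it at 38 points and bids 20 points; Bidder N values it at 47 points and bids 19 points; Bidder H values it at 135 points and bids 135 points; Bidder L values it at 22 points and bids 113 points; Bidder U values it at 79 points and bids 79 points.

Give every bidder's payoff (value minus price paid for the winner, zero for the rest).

Bids in descending order: Bidder Z 137 points > Bidder H 135 points > Bidder L 113 points > Bidder U 79 points > Bidder T 20 points > Bidder N 19 points.
Bidder Z has the top bid and wins; the price is the second-highest bid, 135 points.
Bidder Z's payoff = 63 points − 135 points = -72 points. All other bidders lose, so their payoff is 0.

Bidder Z -72 points, Bidder T 0 points, Bidder N 0 points, Bidder H 0 points, Bidder L 0 points, Bidder U 0 points.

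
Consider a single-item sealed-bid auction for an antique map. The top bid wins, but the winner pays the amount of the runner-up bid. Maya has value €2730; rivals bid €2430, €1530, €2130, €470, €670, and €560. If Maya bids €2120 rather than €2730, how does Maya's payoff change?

The highest competing bid is €2430.
Bidding truthfully at €2730: Maya has the top bid, wins, and pays the second-highest bid €2430. Payoff = €2730 − €2430 = €300.
Bidding €2120: the top bid is €2430 (a rival), so Maya loses. Payoff = €0.
Change = €0 − €300 = -€300.

Payoff change: -€300.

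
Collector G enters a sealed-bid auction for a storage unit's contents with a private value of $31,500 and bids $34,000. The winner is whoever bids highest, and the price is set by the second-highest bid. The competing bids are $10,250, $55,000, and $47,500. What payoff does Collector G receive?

$0

Highest competing bid: $55,000.
Collector G's bid $34,000 is not the highest, so Collector G loses, pays nothing, and earns zero payoff.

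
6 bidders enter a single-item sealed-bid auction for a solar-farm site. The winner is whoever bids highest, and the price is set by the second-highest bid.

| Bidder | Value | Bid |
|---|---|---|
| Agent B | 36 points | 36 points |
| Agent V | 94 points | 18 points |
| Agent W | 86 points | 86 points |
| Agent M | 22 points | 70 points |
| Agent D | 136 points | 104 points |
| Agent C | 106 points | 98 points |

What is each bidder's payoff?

Payoffs: Agent B 0 points, Agent V 0 points, Agent W 0 points, Agent M 0 points, Agent D 38 points, Agent C 0 points.

Sorted high to low: Agent D 104 points; Agent C 98 points; Agent W 86 points; Agent M 70 points; Agent B 36 points; Agent V 18 points.
Agent D has the top bid and wins; the price is the second-highest bid, 98 points.
Agent D's payoff = 136 points − 98 points = 38 points. All other bidders lose, so their payoff is 0.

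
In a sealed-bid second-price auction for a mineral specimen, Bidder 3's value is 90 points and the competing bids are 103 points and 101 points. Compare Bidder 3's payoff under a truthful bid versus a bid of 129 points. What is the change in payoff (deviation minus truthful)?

The highest competing bid is 103 points.
Bidding truthfully at 90 points: the top bid is 103 points (a rival), so Bidder 3 loses. Payoff = 0 points.
Bidding 129 points: Bidder 3 has the top bid, wins, and pays the second-highest bid 103 points. Payoff = 90 points − 103 points = -13 points.
Change = -13 points − 0 points = -13 points.

Payoff change: -13 points.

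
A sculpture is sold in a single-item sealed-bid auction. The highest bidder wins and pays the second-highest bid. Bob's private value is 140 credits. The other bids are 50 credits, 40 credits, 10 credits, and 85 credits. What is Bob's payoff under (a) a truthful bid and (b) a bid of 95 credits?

The highest competing bid is 85 credits.
Bidding truthfully at 140 credits: Bob has the top bid, wins, and pays the second-highest bid 85 credits. Payoff = 140 credits − 85 credits = 55 credits.
Bidding 95 credits: Bob has the top bid, wins, and pays the second-highest bid 85 credits. Payoff = 140 credits − 85 credits = 55 credits.
The bid only affects whether you win, not the price — here both bids land on the same side of the top rival bid, so the deviation is payoff-neutral.

Truthful: 55 credits; alternative: 55 credits.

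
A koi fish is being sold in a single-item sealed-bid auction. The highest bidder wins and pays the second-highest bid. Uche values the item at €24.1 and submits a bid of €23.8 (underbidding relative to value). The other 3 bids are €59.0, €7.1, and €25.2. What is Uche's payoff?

€0.0

Highest competing bid: €59.0.
Uche's bid €23.8 is not the highest, so Uche loses, pays nothing, and earns zero payoff.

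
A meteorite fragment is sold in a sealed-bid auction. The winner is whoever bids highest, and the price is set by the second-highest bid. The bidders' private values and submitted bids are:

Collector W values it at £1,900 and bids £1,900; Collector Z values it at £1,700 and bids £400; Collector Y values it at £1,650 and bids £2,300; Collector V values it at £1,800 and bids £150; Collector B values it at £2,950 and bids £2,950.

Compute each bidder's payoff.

Ordered from highest: Collector B £2,950 > Collector Y £2,300 > Collector W £1,900 > Collector Z £400 > Collector V £150.
Collector B has the top bid and wins; the price is the second-highest bid, £2,300.
Collector B's payoff = £2,950 − £2,300 = £650. All other bidders lose, so their payoff is 0.

Collector W £0, Collector Z £0, Collector Y £0, Collector V £0, Collector B £650.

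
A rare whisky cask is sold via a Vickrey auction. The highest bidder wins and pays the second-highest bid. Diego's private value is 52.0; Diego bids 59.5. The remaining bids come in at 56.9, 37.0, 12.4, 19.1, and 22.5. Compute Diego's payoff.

Highest competing bid: 56.9.
Diego's bid 59.5 is the highest overall, so Diego wins and pays the second-highest bid, 56.9.
Payoff = value − price = 52.0 − 56.9 = -4.9.
Overbidding won the item at a price above value — truthful bidding would have avoided this loss.

Payoff = -4.9.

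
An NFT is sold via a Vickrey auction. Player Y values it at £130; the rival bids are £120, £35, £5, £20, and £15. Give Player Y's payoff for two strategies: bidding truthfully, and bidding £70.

Truthful: £10; alternative: £0.

The highest competing bid is £120.
Bidding truthfully at £130: Player Y has the top bid, wins, and pays the second-highest bid £120. Payoff = £130 − £120 = £10.
Bidding £70: the top bid is £120 (a rival), so Player Y loses. Payoff = £0.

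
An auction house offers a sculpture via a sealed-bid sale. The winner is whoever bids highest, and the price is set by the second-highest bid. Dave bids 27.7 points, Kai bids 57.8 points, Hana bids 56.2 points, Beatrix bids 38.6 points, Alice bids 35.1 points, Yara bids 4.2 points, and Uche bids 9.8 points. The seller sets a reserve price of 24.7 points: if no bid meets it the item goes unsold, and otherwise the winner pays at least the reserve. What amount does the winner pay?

The winner pays 56.2 points.

Ranking the bids: Kai 57.8 points; Hana 56.2 points; Beatrix 38.6 points; Alice 35.1 points; Dave 27.7 points; Uche 9.8 points; Yara 4.2 points.
Kai has the highest bid, so Kai wins.
The second-highest bid is 56.2 points, which exceeds the reserve, so that sets the price.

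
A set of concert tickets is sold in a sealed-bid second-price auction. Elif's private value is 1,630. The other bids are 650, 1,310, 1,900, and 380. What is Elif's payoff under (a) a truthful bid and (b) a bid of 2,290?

(a) 0  (b) -270

The highest competing bid is 1,900.
Bidding truthfully at 1,630: the top bid is 1,900 (a rival), so Elif loses. Payoff = 0.
Bidding 2,290: Elif has the top bid, wins, and pays the second-highest bid 1,900. Payoff = 1,630 − 1,900 = -270.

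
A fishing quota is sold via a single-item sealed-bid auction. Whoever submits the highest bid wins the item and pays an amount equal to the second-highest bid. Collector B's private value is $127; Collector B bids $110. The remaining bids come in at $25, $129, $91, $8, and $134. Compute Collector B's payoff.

Highest competing bid: $134.
Collector B's bid $110 is not the highest, so Collector B loses, pays nothing, and earns zero payoff.

Collector B's payoff: $0.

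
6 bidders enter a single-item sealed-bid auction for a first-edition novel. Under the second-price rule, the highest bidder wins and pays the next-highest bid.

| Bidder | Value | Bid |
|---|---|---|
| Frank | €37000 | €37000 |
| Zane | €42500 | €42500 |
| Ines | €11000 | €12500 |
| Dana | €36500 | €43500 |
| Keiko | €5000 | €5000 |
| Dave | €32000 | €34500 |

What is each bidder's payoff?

Payoffs: Frank €0, Zane €0, Ines €0, Dana -€6000, Keiko €0, Dave €0.

Ranking the bids: Dana €43500; Zane €42500; Frank €37000; Dave €34500; Ines €12500; Keiko €5000.
Dana has the top bid and wins; the price is the second-highest bid, €42500.
Dana's payoff = €36500 − €42500 = -€6000. All other bidders lose, so their payoff is 0.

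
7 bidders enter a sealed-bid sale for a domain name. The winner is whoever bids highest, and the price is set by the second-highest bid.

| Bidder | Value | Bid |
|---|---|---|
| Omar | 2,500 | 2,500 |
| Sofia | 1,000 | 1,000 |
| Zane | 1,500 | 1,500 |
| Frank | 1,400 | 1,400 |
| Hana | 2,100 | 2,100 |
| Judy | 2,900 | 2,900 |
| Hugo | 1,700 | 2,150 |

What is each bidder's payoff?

Omar 0, Sofia 0, Zane 0, Frank 0, Hana 0, Judy 400, Hugo 0.

Sorted high to low: Judy 2,900 > Omar 2,500 > Hugo 2,150 > Hana 2,100 > Zane 1,500 > Frank 1,400 > Sofia 1,000.
Judy has the top bid and wins; the price is the second-highest bid, 2,500.
Judy's payoff = 2,900 − 2,500 = 400. All other bidders lose, so their payoff is 0.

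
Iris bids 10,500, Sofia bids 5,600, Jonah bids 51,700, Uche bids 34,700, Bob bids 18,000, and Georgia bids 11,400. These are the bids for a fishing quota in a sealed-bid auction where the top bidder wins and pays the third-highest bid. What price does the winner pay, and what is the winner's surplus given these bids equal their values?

Ordered from highest: Jonah 51,700 > Uche 34,700 > Bob 18,000 > Georgia 11,400 > Iris 10,500 > Sofia 5,600.
Jonah is the highest bidder, so Jonah wins.
Under the third-price rule, the price is the third-highest bid: 18,000.
Surplus = 51,700 − 18,000 = 33,700.

Price 18,000; surplus 33,700.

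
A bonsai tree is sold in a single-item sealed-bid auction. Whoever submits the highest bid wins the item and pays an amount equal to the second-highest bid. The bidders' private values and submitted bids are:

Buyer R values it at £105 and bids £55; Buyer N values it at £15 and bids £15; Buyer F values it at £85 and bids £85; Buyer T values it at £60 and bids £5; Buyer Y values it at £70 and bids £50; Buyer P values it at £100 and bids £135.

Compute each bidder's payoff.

Sorted high to low: Buyer P £135 > Buyer F £85 > Buyer R £55 > Buyer Y £50 > Buyer N £15 > Buyer T £5.
Buyer P has the top bid and wins; the price is the second-highest bid, £85.
Buyer P's payoff = £100 − £85 = £15. All other bidders lose, so their payoff is 0.

Buyer R £0, Buyer N £0, Buyer F £0, Buyer T £0, Buyer Y £0, Buyer P £15.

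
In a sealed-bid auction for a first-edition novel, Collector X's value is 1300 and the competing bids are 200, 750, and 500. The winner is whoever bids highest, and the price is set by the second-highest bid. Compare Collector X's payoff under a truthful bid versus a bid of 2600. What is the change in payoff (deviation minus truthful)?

0

The highest competing bid is 750.
Bidding truthfully at 1300: Collector X has the top bid, wins, and pays the second-highest bid 750. Payoff = 1300 − 750 = 550.
Bidding 2600: Collector X has the top bid, wins, and pays the second-highest bid 750. Payoff = 1300 − 750 = 550.
Change = 550 − 550 = 0.
The bid only affects whether you win, not the price — here both bids land on the same side of the top rival bid, so the deviation is payoff-neutral.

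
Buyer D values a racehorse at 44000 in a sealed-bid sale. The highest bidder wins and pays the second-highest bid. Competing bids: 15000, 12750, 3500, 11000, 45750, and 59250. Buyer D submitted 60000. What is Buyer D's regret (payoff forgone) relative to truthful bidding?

Payoff forgone: 15250.

The highest competing bid is 59250.
Bidding truthfully at 44000: the top bid is 59250 (a rival), so Buyer D loses. Payoff = 0.
Bidding 60000: Buyer D has the top bid, wins, and pays the second-highest bid 59250. Payoff = 44000 − 59250 = -15250.
Regret = truthful payoff − actual payoff = 0 − -15250 = 15250.
This is the dominant-strategy logic: truthful bidding weakly beats any alternative.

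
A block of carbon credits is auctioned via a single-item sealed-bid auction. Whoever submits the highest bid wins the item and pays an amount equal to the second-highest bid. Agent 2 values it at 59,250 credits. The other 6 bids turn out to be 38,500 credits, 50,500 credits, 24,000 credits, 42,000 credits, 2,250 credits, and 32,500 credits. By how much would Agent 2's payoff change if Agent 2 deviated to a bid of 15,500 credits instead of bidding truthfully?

The highest competing bid is 50,500 credits.
Bidding truthfully at 59,250 credits: Agent 2 has the top bid, wins, and pays the second-highest bid 50,500 credits. Payoff = 59,250 credits − 50,500 credits = 8,750 credits.
Bidding 15,500 credits: the top bid is 50,500 credits (a rival), so Agent 2 loses. Payoff = 0 credits.
Change = 0 credits − 8,750 credits = -8,750 credits.
Deviating from a truthful bid can only lose payoff in a second-price auction — never gain.

-8,750 credits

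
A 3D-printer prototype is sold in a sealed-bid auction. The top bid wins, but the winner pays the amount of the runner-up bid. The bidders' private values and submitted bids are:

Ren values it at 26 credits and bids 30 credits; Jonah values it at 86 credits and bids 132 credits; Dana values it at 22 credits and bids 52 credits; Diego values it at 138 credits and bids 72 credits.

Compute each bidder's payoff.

Bids in descending order: Jonah 132 credits; Diego 72 credits; Dana 52 credits; Ren 30 credits.
Jonah has the top bid and wins; the price is the second-highest bid, 72 credits.
Jonah's payoff = 86 credits − 72 credits = 14 credits. All other bidders lose, so their payoff is 0.

Payoffs: Ren 0 credits, Jonah 14 credits, Dana 0 credits, Diego 0 credits.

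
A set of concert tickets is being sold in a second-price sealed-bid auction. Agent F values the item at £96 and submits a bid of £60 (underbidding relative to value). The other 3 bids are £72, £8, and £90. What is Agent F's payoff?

Highest competing bid: £90.
Agent F's bid £60 is not the highest, so Agent F loses, pays nothing, and earns zero payoff.

£0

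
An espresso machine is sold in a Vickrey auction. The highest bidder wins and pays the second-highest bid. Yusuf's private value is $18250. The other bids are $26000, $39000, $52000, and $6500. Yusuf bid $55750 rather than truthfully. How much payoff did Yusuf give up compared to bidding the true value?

The highest competing bid is $52000.
Bidding truthfully at $18250: the top bid is $52000 (a rival), so Yusuf loses. Payoff = $0.
Bidding $55750: Yusuf has the top bid, wins, and pays the second-highest bid $52000. Payoff = $18250 − $52000 = -$33750.
Regret = truthful payoff − actual payoff = $0 − -$33750 = $33750.

$33750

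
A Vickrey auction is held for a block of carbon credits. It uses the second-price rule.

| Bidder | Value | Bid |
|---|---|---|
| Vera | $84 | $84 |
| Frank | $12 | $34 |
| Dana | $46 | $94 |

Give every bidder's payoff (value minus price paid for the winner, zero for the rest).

Payoffs: Vera $0, Frank $0, Dana -$38.

Sorted high to low: Dana $94; Vera $84; Frank $34.
Dana has the top bid and wins; the price is the second-highest bid, $84.
Dana's payoff = $46 − $84 = -$38. All other bidders lose, so their payoff is 0.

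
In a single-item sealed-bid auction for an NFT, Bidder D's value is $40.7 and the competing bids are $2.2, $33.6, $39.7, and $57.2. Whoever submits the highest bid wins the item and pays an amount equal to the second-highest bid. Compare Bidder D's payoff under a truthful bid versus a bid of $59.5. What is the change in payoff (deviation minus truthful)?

Change in payoff: -$16.5.

The highest competing bid is $57.2.
Bidding truthfully at $40.7: the top bid is $57.2 (a rival), so Bidder D loses. Payoff = $0.0.
Bidding $59.5: Bidder D has the top bid, wins, and pays the second-highest bid $57.2. Payoff = $40.7 − $57.2 = -$16.5.
Change = -$16.5 − $0.0 = -$16.5.
This is the dominant-strategy logic: truthful bidding weakly beats any alternative.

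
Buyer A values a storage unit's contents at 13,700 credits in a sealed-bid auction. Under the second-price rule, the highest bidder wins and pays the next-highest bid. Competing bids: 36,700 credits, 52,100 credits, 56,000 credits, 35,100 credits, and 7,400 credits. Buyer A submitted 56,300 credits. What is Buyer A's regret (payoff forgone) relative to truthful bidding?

Payoff forgone: 42,300 credits.

The highest competing bid is 56,000 credits.
Bidding truthfully at 13,700 credits: the top bid is 56,000 credits (a rival), so Buyer A loses. Payoff = 0 credits.
Bidding 56,300 credits: Buyer A has the top bid, wins, and pays the second-highest bid 56,000 credits. Payoff = 13,700 credits − 56,000 credits = -42,300 credits.
Regret = truthful payoff − actual payoff = 0 credits − -42,300 credits = 42,300 credits.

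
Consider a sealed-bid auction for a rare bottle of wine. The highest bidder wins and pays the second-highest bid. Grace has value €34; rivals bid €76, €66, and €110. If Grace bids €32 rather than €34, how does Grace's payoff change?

Payoff change: €0.

The highest competing bid is €110.
Bidding truthfully at €34: the top bid is €110 (a rival), so Grace loses. Payoff = €0.
Bidding €32: the top bid is €110 (a rival), so Grace loses. Payoff = €0.
Change = €0 − €0 = €0.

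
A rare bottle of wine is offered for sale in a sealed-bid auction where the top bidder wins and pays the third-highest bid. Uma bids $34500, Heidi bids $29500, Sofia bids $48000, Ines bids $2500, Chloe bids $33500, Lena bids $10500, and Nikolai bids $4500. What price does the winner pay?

Bids in descending order: Sofia $48000; Uma $34500; Chloe $33500; Heidi $29500; Lena $10500; Nikolai $4500; Ines $2500.
Sofia is the highest bidder, so Sofia wins.
Under the third-price rule, the price is the third-highest bid: $33500.

$33500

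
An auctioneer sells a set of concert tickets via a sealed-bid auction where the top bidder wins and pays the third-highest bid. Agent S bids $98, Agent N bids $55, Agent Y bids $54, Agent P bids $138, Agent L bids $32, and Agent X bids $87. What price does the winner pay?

$87

Bids in descending order: Agent P $138 > Agent S $98 > Agent X $87 > Agent N $55 > Agent Y $54 > Agent L $32.
Agent P is the highest bidder, so Agent P wins.
Under the third-price rule, the price is the third-highest bid: $87.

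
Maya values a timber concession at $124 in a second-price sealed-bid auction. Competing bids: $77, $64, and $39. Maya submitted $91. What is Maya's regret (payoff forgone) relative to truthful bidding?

The highest competing bid is $77.
Bidding truthfully at $124: Maya has the top bid, wins, and pays the second-highest bid $77. Payoff = $124 − $77 = $47.
Bidding $91: Maya has the top bid, wins, and pays the second-highest bid $77. Payoff = $124 − $77 = $47.
Regret = truthful payoff − actual payoff = $47 − $47 = $0.

Regret: $0.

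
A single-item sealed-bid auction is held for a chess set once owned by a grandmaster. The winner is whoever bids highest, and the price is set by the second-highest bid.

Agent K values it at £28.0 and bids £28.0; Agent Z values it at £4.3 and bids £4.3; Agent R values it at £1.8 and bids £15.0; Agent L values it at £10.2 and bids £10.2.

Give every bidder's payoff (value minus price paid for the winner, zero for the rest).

Payoffs: Agent K £13.0, Agent Z £0.0, Agent R £0.0, Agent L £0.0.

Bids in descending order: Agent K £28.0, then Agent R £15.0, then Agent L £10.2, then Agent Z £4.3.
Agent K has the top bid and wins; the price is the second-highest bid, £15.0.
Agent K's payoff = £28.0 − £15.0 = £13.0. All other bidders lose, so their payoff is 0.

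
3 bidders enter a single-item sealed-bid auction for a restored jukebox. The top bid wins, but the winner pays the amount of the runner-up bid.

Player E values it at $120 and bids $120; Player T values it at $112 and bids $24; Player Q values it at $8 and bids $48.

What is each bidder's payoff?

Bids in descending order: Player E $120 > Player Q $48 > Player T $24.
Player E has the top bid and wins; the price is the second-highest bid, $48.
Player E's payoff = $120 − $48 = $72. All other bidders lose, so their payoff is 0.

Player E $72, Player T $0, Player Q $0.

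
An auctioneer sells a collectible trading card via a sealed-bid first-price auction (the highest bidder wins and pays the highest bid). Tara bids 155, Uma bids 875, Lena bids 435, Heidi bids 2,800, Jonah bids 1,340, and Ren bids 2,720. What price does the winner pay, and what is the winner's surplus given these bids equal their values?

Ranking the bids: Heidi 2,800; Ren 2,720; Jonah 1,340; Uma 875; Lena 435; Tara 155.
Heidi is the highest bidder, so Heidi wins.
Under the first-price rule, the price is the highest bid: 2,800.
Surplus = 2,800 − 2,800 = 0.

Price 2,800; surplus 0.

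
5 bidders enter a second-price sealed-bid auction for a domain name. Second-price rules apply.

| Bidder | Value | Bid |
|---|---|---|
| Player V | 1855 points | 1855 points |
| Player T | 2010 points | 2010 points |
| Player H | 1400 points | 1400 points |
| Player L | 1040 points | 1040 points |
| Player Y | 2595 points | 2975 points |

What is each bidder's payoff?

Ordered from highest: Player Y 2975 points > Player T 2010 points > Player V 1855 points > Player H 1400 points > Player L 1040 points.
Player Y has the top bid and wins; the price is the second-highest bid, 2010 points.
Player Y's payoff = 2595 points − 2010 points = 585 points. All other bidders lose, so their payoff is 0.

Payoffs: Player V 0 points, Player T 0 points, Player H 0 points, Player L 0 points, Player Y 585 points.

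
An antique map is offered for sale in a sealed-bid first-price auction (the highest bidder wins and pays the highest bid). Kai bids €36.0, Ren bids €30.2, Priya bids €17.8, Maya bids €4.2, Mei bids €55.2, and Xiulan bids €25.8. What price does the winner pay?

Ordered from highest: Mei €55.2; Kai €36.0; Ren €30.2; Xiulan €25.8; Priya €17.8; Maya €4.2.
Mei is the highest bidder, so Mei wins.
Under the first-price rule, the price is the highest bid: €55.2.

The winner pays €55.2.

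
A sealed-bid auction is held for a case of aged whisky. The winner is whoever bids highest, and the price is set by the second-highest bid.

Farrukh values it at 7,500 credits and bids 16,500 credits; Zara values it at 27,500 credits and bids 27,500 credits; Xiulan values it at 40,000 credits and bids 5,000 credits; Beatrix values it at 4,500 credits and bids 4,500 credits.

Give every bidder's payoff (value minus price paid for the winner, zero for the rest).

Sorted high to low: Zara 27,500 credits, then Farrukh 16,500 credits, then Xiulan 5,000 credits, then Beatrix 4,500 credits.
Zara has the top bid and wins; the price is the second-highest bid, 16,500 credits.
Zara's payoff = 27,500 credits − 16,500 credits = 11,000 credits. All other bidders lose, so their payoff is 0.

Payoffs: Farrukh 0 credits, Zara 11,000 credits, Xiulan 0 credits, Beatrix 0 credits.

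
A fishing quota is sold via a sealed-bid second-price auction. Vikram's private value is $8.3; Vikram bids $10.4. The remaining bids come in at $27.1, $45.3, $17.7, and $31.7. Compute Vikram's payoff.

Vikram's payoff: $0.0.

Highest competing bid: $45.3.
Vikram's bid $10.4 is not the highest, so Vikram loses, pays nothing, and earns zero payoff.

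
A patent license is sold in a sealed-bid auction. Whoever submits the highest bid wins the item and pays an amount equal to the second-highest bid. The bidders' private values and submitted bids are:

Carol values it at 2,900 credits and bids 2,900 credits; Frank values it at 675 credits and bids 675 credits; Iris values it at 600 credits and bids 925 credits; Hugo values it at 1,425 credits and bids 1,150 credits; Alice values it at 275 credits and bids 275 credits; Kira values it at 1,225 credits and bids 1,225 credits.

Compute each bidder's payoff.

Sorted high to low: Carol 2,900 credits > Kira 1,225 credits > Hugo 1,150 credits > Iris 925 credits > Frank 675 credits > Alice 275 credits.
Carol has the top bid and wins; the price is the second-highest bid, 1,225 credits.
Carol's payoff = 2,900 credits − 1,225 credits = 1,675 credits. All other bidders lose, so their payoff is 0.

Payoffs: Carol 1,675 credits, Frank 0 credits, Iris 0 credits, Hugo 0 credits, Alice 0 credits, Kira 0 credits.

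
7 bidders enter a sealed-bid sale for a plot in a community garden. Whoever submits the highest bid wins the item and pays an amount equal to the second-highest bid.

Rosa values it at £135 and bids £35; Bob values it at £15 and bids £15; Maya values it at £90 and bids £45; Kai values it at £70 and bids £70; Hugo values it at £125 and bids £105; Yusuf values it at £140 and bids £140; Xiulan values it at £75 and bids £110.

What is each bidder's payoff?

Payoffs: Rosa £0, Bob £0, Maya £0, Kai £0, Hugo £0, Yusuf £30, Xiulan £0.

Ordered from highest: Yusuf £140 > Xiulan £110 > Hugo £105 > Kai £70 > Maya £45 > Rosa £35 > Bob £15.
Yusuf has the top bid and wins; the price is the second-highest bid, £110.
Yusuf's payoff = £140 − £110 = £30. All other bidders lose, so their payoff is 0.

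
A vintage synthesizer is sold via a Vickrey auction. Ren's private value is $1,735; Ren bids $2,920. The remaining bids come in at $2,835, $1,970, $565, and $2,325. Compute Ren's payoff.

Highest competing bid: $2,835.
Ren's bid $2,920 is the highest overall, so Ren wins and pays the second-highest bid, $2,835.
Payoff = value − price = $1,735 − $2,835 = -$1,100.
Overbidding won the item at a price above value — truthful bidding would have avoided this loss.

Ren's payoff: -$1,100.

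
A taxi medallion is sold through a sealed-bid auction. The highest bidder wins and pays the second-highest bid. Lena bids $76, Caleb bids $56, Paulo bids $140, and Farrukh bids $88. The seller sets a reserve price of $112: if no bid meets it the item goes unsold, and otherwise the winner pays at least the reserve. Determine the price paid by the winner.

The winner pays $112.

Ranking the bids: Paulo $140; Farrukh $88; Lena $76; Caleb $56.
Paulo has the highest bid, so Paulo wins.
The second-highest bid is $88, but the reserve $112 is higher, so the price is the reserve.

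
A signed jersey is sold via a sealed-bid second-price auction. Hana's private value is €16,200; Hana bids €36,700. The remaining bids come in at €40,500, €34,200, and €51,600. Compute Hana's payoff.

Highest competing bid: €51,600.
Hana's bid €36,700 is not the highest, so Hana loses, pays nothing, and earns zero payoff.

Payoff = €0.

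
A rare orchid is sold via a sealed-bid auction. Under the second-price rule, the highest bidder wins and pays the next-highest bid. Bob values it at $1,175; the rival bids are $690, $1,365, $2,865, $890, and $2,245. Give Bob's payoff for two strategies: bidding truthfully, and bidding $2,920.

(a) $0  (b) -$1,690

The highest competing bid is $2,865.
Bidding truthfully at $1,175: the top bid is $2,865 (a rival), so Bob loses. Payoff = $0.
Bidding $2,920: Bob has the top bid, wins, and pays the second-highest bid $2,865. Payoff = $1,175 − $2,865 = -$1,690.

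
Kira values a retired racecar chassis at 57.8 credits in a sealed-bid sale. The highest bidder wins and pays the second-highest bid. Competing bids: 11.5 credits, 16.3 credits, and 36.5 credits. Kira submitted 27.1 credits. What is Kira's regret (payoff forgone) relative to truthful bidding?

Regret: 21.3 credits.

The highest competing bid is 36.5 credits.
Bidding truthfully at 57.8 credits: Kira has the top bid, wins, and pays the second-highest bid 36.5 credits. Payoff = 57.8 credits − 36.5 credits = 21.3 credits.
Bidding 27.1 credits: the top bid is 36.5 credits (a rival), so Kira loses. Payoff = 0.0 credits.
Regret = truthful payoff − actual payoff = 21.3 credits − 0.0 credits = 21.3 credits.
This is the dominant-strategy logic: truthful bidding weakly beats any alternative.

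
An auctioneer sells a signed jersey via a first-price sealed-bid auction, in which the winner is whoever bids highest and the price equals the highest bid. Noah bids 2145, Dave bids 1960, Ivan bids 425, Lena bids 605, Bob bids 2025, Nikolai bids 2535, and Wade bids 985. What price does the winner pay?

2535

Bids in descending order: Nikolai 2535; Noah 2145; Bob 2025; Dave 1960; Wade 985; Lena 605; Ivan 425.
Nikolai is the highest bidder, so Nikolai wins.
Under the first-price rule, the price is the highest bid: 2535.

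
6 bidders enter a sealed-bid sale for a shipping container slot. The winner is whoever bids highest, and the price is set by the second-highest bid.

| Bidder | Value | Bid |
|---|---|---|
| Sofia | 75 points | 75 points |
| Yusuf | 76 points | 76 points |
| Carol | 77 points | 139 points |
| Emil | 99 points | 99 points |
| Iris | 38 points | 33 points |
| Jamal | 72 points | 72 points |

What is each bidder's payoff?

Payoffs: Sofia 0 points, Yusuf 0 points, Carol -22 points, Emil 0 points, Iris 0 points, Jamal 0 points.

Sorted high to low: Carol 139 points > Emil 99 points > Yusuf 76 points > Sofia 75 points > Jamal 72 points > Iris 33 points.
Carol has the top bid and wins; the price is the second-highest bid, 99 points.
Carol's payoff = 77 points − 99 points = -22 points. All other bidders lose, so their payoff is 0.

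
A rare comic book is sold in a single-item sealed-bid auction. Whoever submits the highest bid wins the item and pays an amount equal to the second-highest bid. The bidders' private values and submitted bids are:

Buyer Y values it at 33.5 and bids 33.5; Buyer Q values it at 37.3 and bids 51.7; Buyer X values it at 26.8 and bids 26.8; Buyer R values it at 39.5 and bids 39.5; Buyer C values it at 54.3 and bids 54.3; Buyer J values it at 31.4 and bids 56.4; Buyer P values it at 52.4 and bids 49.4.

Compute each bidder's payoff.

Bids in descending order: Buyer J 56.4, then Buyer C 54.3, then Buyer Q 51.7, then Buyer P 49.4, then Buyer R 39.5, then Buyer Y 33.5, then Buyer X 26.8.
Buyer J has the top bid and wins; the price is the second-highest bid, 54.3.
Buyer J's payoff = 31.4 − 54.3 = -22.9. All other bidders lose, so their payoff is 0.

Payoffs: Buyer Y 0.0, Buyer Q 0.0, Buyer X 0.0, Buyer R 0.0, Buyer C 0.0, Buyer J -22.9, Buyer P 0.0.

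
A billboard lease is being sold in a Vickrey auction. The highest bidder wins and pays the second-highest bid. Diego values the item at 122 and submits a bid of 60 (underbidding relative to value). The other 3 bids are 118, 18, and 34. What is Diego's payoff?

Highest competing bid: 118.
Diego's bid 60 is not the highest, so Diego loses, pays nothing, and earns zero payoff.

Diego's payoff: 0.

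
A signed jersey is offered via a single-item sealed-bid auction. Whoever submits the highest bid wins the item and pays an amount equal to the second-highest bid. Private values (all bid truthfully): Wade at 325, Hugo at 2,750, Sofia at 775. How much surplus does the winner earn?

Sorted high to low: Hugo 2,750 > Sofia 775 > Wade 325.
Hugo wins with the top bid and pays the second-highest, 775.
Surplus = 2,750 − 775 = 1,975.

Winner's surplus: 1,975.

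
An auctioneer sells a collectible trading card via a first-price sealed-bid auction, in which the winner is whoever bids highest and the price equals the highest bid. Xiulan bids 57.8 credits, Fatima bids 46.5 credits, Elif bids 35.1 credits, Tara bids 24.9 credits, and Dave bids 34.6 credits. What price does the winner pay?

57.8 credits

Bids in descending order: Xiulan 57.8 credits > Fatima 46.5 credits > Elif 35.1 credits > Dave 34.6 credits > Tara 24.9 credits.
Xiulan is the highest bidder, so Xiulan wins.
Under the first-price rule, the price is the highest bid: 57.8 credits.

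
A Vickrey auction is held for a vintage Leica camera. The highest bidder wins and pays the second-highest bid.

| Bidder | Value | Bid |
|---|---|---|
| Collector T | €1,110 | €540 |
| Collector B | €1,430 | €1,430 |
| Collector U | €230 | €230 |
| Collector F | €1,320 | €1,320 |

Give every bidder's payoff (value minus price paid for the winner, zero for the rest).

Collector T €0, Collector B €110, Collector U €0, Collector F €0.

Ranking the bids: Collector B €1,430 > Collector F €1,320 > Collector T €540 > Collector U €230.
Collector B has the top bid and wins; the price is the second-highest bid, €1,320.
Collector B's payoff = €1,430 − €1,320 = €110. All other bidders lose, so their payoff is 0.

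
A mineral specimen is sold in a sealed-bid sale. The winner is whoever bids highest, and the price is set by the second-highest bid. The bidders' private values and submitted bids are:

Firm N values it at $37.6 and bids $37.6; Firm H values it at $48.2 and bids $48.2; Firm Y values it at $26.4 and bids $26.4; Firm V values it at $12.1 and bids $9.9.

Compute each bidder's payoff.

Bids in descending order: Firm H $48.2, then Firm N $37.6, then Firm Y $26.4, then Firm V $9.9.
Firm H has the top bid and wins; the price is the second-highest bid, $37.6.
Firm H's payoff = $48.2 − $37.6 = $10.6. All other bidders lose, so their payoff is 0.

Payoffs: Firm N $0.0, Firm H $10.6, Firm Y $0.0, Firm V $0.0.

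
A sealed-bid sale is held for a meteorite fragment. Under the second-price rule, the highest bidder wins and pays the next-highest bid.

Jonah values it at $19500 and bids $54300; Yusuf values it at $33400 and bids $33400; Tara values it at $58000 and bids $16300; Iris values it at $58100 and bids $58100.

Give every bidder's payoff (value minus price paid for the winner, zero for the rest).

Payoffs: Jonah $0, Yusuf $0, Tara $0, Iris $3800.

Bids in descending order: Iris $58100 > Jonah $54300 > Yusuf $33400 > Tara $16300.
Iris has the top bid and wins; the price is the second-highest bid, $54300.
Iris's payoff = $58100 − $54300 = $3800. All other bidders lose, so their payoff is 0.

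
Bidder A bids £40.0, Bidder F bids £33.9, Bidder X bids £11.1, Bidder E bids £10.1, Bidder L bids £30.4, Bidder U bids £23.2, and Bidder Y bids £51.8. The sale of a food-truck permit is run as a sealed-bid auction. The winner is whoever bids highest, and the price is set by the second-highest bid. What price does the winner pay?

Sorted high to low: Bidder Y £51.8 > Bidder A £40.0 > Bidder F £33.9 > Bidder L £30.4 > Bidder U £23.2 > Bidder X £11.1 > Bidder E £10.1.
Bidder Y has the highest bid, so Bidder Y wins.
The second-highest bid is £40.0, so that is what Bidder Y pays.

£40.0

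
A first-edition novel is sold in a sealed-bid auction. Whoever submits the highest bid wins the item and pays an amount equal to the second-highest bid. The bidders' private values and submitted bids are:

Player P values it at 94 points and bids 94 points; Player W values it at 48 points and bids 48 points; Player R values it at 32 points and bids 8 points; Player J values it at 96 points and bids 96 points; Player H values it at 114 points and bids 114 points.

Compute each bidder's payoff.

Bids in descending order: Player H 114 points, then Player J 96 points, then Player P 94 points, then Player W 48 points, then Player R 8 points.
Player H has the top bid and wins; the price is the second-highest bid, 96 points.
Player H's payoff = 114 points − 96 points = 18 points. All other bidders lose, so their payoff is 0.

Player P 0 points, Player W 0 points, Player R 0 points, Player J 0 points, Player H 18 points.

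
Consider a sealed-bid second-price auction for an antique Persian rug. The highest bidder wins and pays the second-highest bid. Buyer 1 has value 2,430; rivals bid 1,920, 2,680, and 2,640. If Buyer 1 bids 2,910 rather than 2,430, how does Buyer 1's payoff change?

Change in payoff: -250.

The highest competing bid is 2,680.
Bidding truthfully at 2,430: the top bid is 2,680 (a rival), so Buyer 1 loses. Payoff = 0.
Bidding 2,910: Buyer 1 has the top bid, wins, and pays the second-highest bid 2,680. Payoff = 2,430 − 2,680 = -250.
Change = -250 − 0 = -250.
Deviating from a truthful bid can only lose payoff in a second-price auction — never gain.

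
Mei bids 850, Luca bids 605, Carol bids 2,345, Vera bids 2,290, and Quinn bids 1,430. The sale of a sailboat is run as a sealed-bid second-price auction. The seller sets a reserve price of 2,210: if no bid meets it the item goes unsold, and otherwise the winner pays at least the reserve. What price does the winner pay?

Sorted high to low: Carol 2,345; Vera 2,290; Quinn 1,430; Mei 850; Luca 605.
Carol has the highest bid, so Carol wins.
The second-highest bid is 2,290, which exceeds the reserve, so that sets the price.

Price paid: 2,290.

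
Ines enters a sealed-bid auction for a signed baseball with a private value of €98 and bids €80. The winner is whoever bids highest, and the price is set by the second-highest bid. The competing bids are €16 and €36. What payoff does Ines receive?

Payoff = €62.

Highest competing bid: €36.
Ines's bid €80 is the highest overall, so Ines wins and pays the second-highest bid, €36.
Payoff = value − price = €98 − €36 = €62.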